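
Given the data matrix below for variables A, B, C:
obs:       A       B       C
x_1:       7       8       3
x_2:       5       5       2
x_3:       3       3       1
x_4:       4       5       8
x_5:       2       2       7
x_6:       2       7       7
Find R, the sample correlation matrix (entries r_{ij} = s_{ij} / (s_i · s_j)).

Step 1 — column means:
  mean(A) = (7 + 5 + 3 + 4 + 2 + 2) / 6 = 23/6 = 3.8333
  mean(B) = (8 + 5 + 3 + 5 + 2 + 7) / 6 = 30/6 = 5
  mean(C) = (3 + 2 + 1 + 8 + 7 + 7) / 6 = 28/6 = 4.6667

Step 2 — sample variances and covariances s[i,j] = (1/(n-1)) · Σ_k (x_{k,i} - mean_i) · (x_{k,j} - mean_j), with n-1 = 5:
  s[A,A] = ((3.1667)·(3.1667) + (1.1667)·(1.1667) + (-0.8333)·(-0.8333) + (0.1667)·(0.1667) + (-1.8333)·(-1.8333) + (-1.8333)·(-1.8333)) / 5 = 18.8333/5 = 3.7667
  s[A,B] = ((3.1667)·(3) + (1.1667)·(0) + (-0.8333)·(-2) + (0.1667)·(0) + (-1.8333)·(-3) + (-1.8333)·(2)) / 5 = 13/5 = 2.6
  s[A,C] = ((3.1667)·(-1.6667) + (1.1667)·(-2.6667) + (-0.8333)·(-3.6667) + (0.1667)·(3.3333) + (-1.8333)·(2.3333) + (-1.8333)·(2.3333)) / 5 = -13.3333/5 = -2.6667
  s[B,B] = ((3)·(3) + (0)·(0) + (-2)·(-2) + (0)·(0) + (-3)·(-3) + (2)·(2)) / 5 = 26/5 = 5.2
  s[B,C] = ((3)·(-1.6667) + (0)·(-2.6667) + (-2)·(-3.6667) + (0)·(3.3333) + (-3)·(2.3333) + (2)·(2.3333)) / 5 = 0/5 = 0
  s[C,C] = ((-1.6667)·(-1.6667) + (-2.6667)·(-2.6667) + (-3.6667)·(-3.6667) + (3.3333)·(3.3333) + (2.3333)·(2.3333) + (2.3333)·(2.3333)) / 5 = 45.3333/5 = 9.0667
  Sample standard deviations s_i = √(s[i,i]):
  s(A) = √(3.7667) = 1.9408
  s(B) = √(5.2) = 2.2804
  s(C) = √(9.0667) = 3.0111

Step 3 — r_{ij} = s_{ij} / (s_i · s_j):
  r[A,A] = 1 (diagonal).
  r[A,B] = 2.6 / (1.9408 · 2.2804) = 2.6 / 4.4257 = 0.5875
  r[A,C] = -2.6667 / (1.9408 · 3.0111) = -2.6667 / 5.8439 = -0.4563
  r[B,B] = 1 (diagonal).
  r[B,C] = 0 / (2.2804 · 3.0111) = 0 / 6.8663 = 0
  r[C,C] = 1 (diagonal).

R is symmetric with unit diagonal. Assembling:

R = [[1, 0.5875, -0.4563],
 [0.5875, 1, 0],
 [-0.4563, 0, 1]]


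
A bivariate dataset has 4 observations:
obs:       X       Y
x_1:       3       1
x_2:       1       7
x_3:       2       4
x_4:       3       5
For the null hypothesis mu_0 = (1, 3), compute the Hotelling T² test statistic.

Step 1 — sample mean vector:
  mean(X) = (3 + 1 + 2 + 3) / 4 = 9/4 = 2.25
  mean(Y) = (1 + 7 + 4 + 5) / 4 = 17/4 = 4.25
  x̄ = (2.25, 4.25),  deviation x̄ - mu_0 = (2.25, 4.25) - (1, 3) = (1.25, 1.25).

Step 2 — sample covariance matrix, S[i,j] = (1/(n-1)) · Σ_k (x_{k,i} - mean_i) · (x_{k,j} - mean_j), divisor n-1 = 3:
  S[X,X] = ((0.75)·(0.75) + (-1.25)·(-1.25) + (-0.25)·(-0.25) + (0.75)·(0.75)) / 3 = 2.75/3 = 0.9167
  S[X,Y] = ((0.75)·(-3.25) + (-1.25)·(2.75) + (-0.25)·(-0.25) + (0.75)·(0.75)) / 3 = -5.25/3 = -1.75
  S[Y,Y] = ((-3.25)·(-3.25) + (2.75)·(2.75) + (-0.25)·(-0.25) + (0.75)·(0.75)) / 3 = 18.75/3 = 6.25
  S = [[0.9167, -1.75],
 [-1.75, 6.25]].

Step 3 — invert S. det(S) = 0.9167·6.25 - (-1.75)² = 2.6667.
  S^{-1} = (1/det) · [[d, -b], [-b, a]] = [[2.3438, 0.6563],
 [0.6563, 0.3438]].

Step 4 — quadratic form (x̄ - mu_0)^T · S^{-1} · (x̄ - mu_0):
  S^{-1} · (x̄ - mu_0) = (3.75, 1.25),
  (x̄ - mu_0)^T · [...] = (1.25)·(3.75) + (1.25)·(1.25) = 6.25.

Step 5 — scale by n: T² = 4 · 6.25 = 25.

T² ≈ 25


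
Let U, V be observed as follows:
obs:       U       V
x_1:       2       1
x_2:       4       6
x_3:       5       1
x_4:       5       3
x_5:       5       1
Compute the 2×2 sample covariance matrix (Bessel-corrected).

Step 1 — column means:
  mean(U) = (2 + 4 + 5 + 5 + 5) / 5 = 21/5 = 4.2
  mean(V) = (1 + 6 + 1 + 3 + 1) / 5 = 12/5 = 2.4

Step 2 — sample covariance S[i,j] = (1/(n-1)) · Σ_k (x_{k,i} - mean_i) · (x_{k,j} - mean_j), with n-1 = 4.
  S[U,U] = ((-2.2)·(-2.2) + (-0.2)·(-0.2) + (0.8)·(0.8) + (0.8)·(0.8) + (0.8)·(0.8)) / 4 = 6.8/4 = 1.7
  S[U,V] = ((-2.2)·(-1.4) + (-0.2)·(3.6) + (0.8)·(-1.4) + (0.8)·(0.6) + (0.8)·(-1.4)) / 4 = 0.6/4 = 0.15
  S[V,V] = ((-1.4)·(-1.4) + (3.6)·(3.6) + (-1.4)·(-1.4) + (0.6)·(0.6) + (-1.4)·(-1.4)) / 4 = 19.2/4 = 4.8

S is symmetric (S[j,i] = S[i,j]). Assembling:

S = [[1.7, 0.15],
 [0.15, 4.8]]


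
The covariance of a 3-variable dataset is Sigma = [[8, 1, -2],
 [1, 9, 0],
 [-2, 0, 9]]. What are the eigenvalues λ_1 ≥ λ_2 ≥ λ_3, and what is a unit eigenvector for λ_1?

Step 1 — characteristic polynomial p(λ) = det(λI - Sigma) = λ³ - tr·λ² + c_1·λ - det, where tr = trace, c_1 = sum of the principal 2×2 minors, det = det(Sigma):
  tr = 8 + 9 + 9 = 26,
  c_1 = (8·9 - (1)²) + (8·9 - (-2)²) + (9·9 - (0)²) = 71 + 68 + 81 = 220,
  det = 8·(9·9 - (0)²) - (1)·((1)·9 - (0)·(-2)) + (-2)·((1)·(0) - 9·(-2)) = 8·(81) - (1)·(9) + (-2)·(18) = 603.
  So p(λ) = λ³ - 26λ² + 220λ - 603.
Step 2 — look for an integer root (rational root theorem: any rational root is an integer divisor of 603). Testing λ = 9:
  p(9) = 729 - 2106 + 1980 - 603 = 0  ✓
  Dividing out (λ - 9): p(λ) = (λ - 9)(λ² - 17λ + 67).
Step 3 — remaining eigenvalues from the quadratic λ² - 17λ + 67 = 0:
  Δ = 17² - 4·67 = 289 - 268 = 21,  λ = (17 ± √21)/2 = (17 ± 4.5826)/2 ≈ 10.7913 or 6.2087.
  Sorted: λ_1 = 10.7913,  λ_2 = 9,  λ_3 = 6.2087  (check: sum = 26 = tr ✓).

Step 4 — unit eigenvector for λ_1 ≈ 10.7913: v spans the null space of (Sigma - λ_1 I), whose rows are
  r_1 = (-2.7913, 1, -2),  r_2 = (1, -1.7913, 0),  r_3 = (-2, 0, -1.7913).
  v is orthogonal to every row, so take v ∝ r_1 × r_2 = ((1)·(0) - (-2)·(-1.7913), (-2)·(1) - (-2.7913)·(0), (-2.7913)·(-1.7913) - (1)·(1)) ≈ (-3.5826, -2, 4).
  Rescale (multiply by -1 so the first nonzero entry is positive): u = (3.5826, 2, -4).
  ||u|| = √((3.5826)² + (2)² + (-4)²) = √(32.8348) ≈ 5.7302,  v_1 = u/||u|| ≈ (0.6252, 0.349, -0.6981) (||v_1|| = 1).

λ_1 = 10.7913,  λ_2 = 9,  λ_3 = 6.2087;  v_1 ≈ (0.6252, 0.349, -0.6981)


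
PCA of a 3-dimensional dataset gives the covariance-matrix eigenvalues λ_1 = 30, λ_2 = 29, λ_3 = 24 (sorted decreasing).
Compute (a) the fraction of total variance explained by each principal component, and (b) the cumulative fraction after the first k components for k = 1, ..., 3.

Step 1 — total variance = trace(Sigma) = Σ λ_i = 30 + 29 + 24 = 83.

Step 2 — fraction explained by component i = λ_i / Σ λ:
  PC1: 30/83 = 0.3614
  PC2: 29/83 = 0.3494
  PC3: 24/83 = 0.2892

Step 3 — cumulative fraction after k components = (λ_1 + ... + λ_k) / Σ λ:
  k = 1: 30/83 = 0.3614
  k = 2: (30 + 29)/83 = 59/83 = 0.7108
  k = 3: (30 + 29 + 24)/83 = 83/83 = 1

Summary (fraction, with percent):

explained: PC1 0.3614 (36.14%), PC2 0.3494 (34.94%), PC3 0.2892 (28.92%);  cumulative: 0.3614, 0.7108, 1


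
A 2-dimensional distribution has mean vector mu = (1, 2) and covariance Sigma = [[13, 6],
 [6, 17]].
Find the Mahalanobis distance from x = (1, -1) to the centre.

Step 1 — centre the observation: (x - mu) = (0, -3).

Step 2 — invert Sigma. det(Sigma) = 13·17 - (6)² = 185.
  Sigma^{-1} = (1/det) · [[d, -b], [-b, a]] = [[0.0919, -0.0324],
 [-0.0324, 0.0703]].

Step 3 — form the quadratic (x - mu)^T · Sigma^{-1} · (x - mu):
  Sigma^{-1} · (x - mu) = (0.0973, -0.2108).
  (x - mu)^T · [Sigma^{-1} · (x - mu)] = (0)·(0.0973) + (-3)·(-0.2108) = 0.6324.

Step 4 — take square root: d = √(0.6324) ≈ 0.7953.

d(x, mu) = √(0.6324) ≈ 0.7953


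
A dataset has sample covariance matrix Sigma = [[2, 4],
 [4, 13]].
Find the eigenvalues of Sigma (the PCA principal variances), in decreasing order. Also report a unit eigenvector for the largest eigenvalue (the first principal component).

Step 1 — characteristic polynomial of 2×2 Sigma:
  det(Sigma - λI) = λ² - trace · λ + det = 0.
  trace = 2 + 13 = 15, det = 2·13 - (4)² = 10.
Step 2 — discriminant:
  Δ = trace² - 4·det = 225 - 40 = 185.
Step 3 — eigenvalues:
  λ = (trace ± √Δ)/2 = (15 ± 13.6015)/2,
  λ_1 = 14.3007,  λ_2 = 0.6993.

Step 4 — unit eigenvector for λ_1: solve (Sigma - λ_1 I)v = 0. First row:
  (2 - 14.3007)·v_x + (4)·v_y = 0, i.e. (-12.3007)·v_x + (4)·v_y = 0,
  so v ∝ (b, λ_1 - a) = (4, 12.3007) = u.
  ||u|| = √((4)² + (12.3007)²) = √(167.3081) ≈ 12.9348,
  v_1 = u/||u|| ≈ (0.3092, 0.951) (||v_1|| = 1).

λ_1 = 14.3007,  λ_2 = 0.6993;  v_1 ≈ (0.3092, 0.951)


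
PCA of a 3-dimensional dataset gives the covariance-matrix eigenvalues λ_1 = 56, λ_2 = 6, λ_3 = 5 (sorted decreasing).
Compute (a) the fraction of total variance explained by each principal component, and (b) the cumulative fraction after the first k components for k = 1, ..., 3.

Step 1 — total variance = trace(Sigma) = Σ λ_i = 56 + 6 + 5 = 67.

Step 2 — fraction explained by component i = λ_i / Σ λ:
  PC1: 56/67 = 0.8358
  PC2: 6/67 = 0.0896
  PC3: 5/67 = 0.0746

Step 3 — cumulative fraction after k components = (λ_1 + ... + λ_k) / Σ λ:
  k = 1: 56/67 = 0.8358
  k = 2: (56 + 6)/67 = 62/67 = 0.9254
  k = 3: (56 + 6 + 5)/67 = 67/67 = 1

Summary (fraction, with percent):

explained: PC1 0.8358 (83.58%), PC2 0.0896 (8.96%), PC3 0.0746 (7.46%);  cumulative: 0.8358, 0.9254, 1


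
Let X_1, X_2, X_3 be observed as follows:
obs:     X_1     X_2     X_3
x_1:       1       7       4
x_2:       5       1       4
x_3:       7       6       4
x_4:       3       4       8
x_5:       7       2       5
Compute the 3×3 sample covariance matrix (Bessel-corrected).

Step 1 — column means:
  mean(X_1) = (1 + 5 + 7 + 3 + 7) / 5 = 23/5 = 4.6
  mean(X_2) = (7 + 1 + 6 + 4 + 2) / 5 = 20/5 = 4
  mean(X_3) = (4 + 4 + 4 + 8 + 5) / 5 = 25/5 = 5

Step 2 — sample covariance S[i,j] = (1/(n-1)) · Σ_k (x_{k,i} - mean_i) · (x_{k,j} - mean_j), with n-1 = 4.
  S[X_1,X_1] = ((-3.6)·(-3.6) + (0.4)·(0.4) + (2.4)·(2.4) + (-1.6)·(-1.6) + (2.4)·(2.4)) / 4 = 27.2/4 = 6.8
  S[X_1,X_2] = ((-3.6)·(3) + (0.4)·(-3) + (2.4)·(2) + (-1.6)·(0) + (2.4)·(-2)) / 4 = -12/4 = -3
  S[X_1,X_3] = ((-3.6)·(-1) + (0.4)·(-1) + (2.4)·(-1) + (-1.6)·(3) + (2.4)·(0)) / 4 = -4/4 = -1
  S[X_2,X_2] = ((3)·(3) + (-3)·(-3) + (2)·(2) + (0)·(0) + (-2)·(-2)) / 4 = 26/4 = 6.5
  S[X_2,X_3] = ((3)·(-1) + (-3)·(-1) + (2)·(-1) + (0)·(3) + (-2)·(0)) / 4 = -2/4 = -0.5
  S[X_3,X_3] = ((-1)·(-1) + (-1)·(-1) + (-1)·(-1) + (3)·(3) + (0)·(0)) / 4 = 12/4 = 3

S is symmetric (S[j,i] = S[i,j]). Assembling:

S = [[6.8, -3, -1],
 [-3, 6.5, -0.5],
 [-1, -0.5, 3]]


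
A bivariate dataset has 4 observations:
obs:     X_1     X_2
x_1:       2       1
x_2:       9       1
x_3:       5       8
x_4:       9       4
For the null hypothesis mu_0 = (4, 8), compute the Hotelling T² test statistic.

Step 1 — sample mean vector:
  mean(X_1) = (2 + 9 + 5 + 9) / 4 = 25/4 = 6.25
  mean(X_2) = (1 + 1 + 8 + 4) / 4 = 14/4 = 3.5
  x̄ = (6.25, 3.5),  deviation x̄ - mu_0 = (6.25, 3.5) - (4, 8) = (2.25, -4.5).

Step 2 — sample covariance matrix, S[i,j] = (1/(n-1)) · Σ_k (x_{k,i} - mean_i) · (x_{k,j} - mean_j), divisor n-1 = 3:
  S[X_1,X_1] = ((-4.25)·(-4.25) + (2.75)·(2.75) + (-1.25)·(-1.25) + (2.75)·(2.75)) / 3 = 34.75/3 = 11.5833
  S[X_1,X_2] = ((-4.25)·(-2.5) + (2.75)·(-2.5) + (-1.25)·(4.5) + (2.75)·(0.5)) / 3 = -0.5/3 = -0.1667
  S[X_2,X_2] = ((-2.5)·(-2.5) + (-2.5)·(-2.5) + (4.5)·(4.5) + (0.5)·(0.5)) / 3 = 33/3 = 11
  S = [[11.5833, -0.1667],
 [-0.1667, 11]].

Step 3 — invert S. det(S) = 11.5833·11 - (-0.1667)² = 127.3889.
  S^{-1} = (1/det) · [[d, -b], [-b, a]] = [[0.0863, 0.0013],
 [0.0013, 0.0909]].

Step 4 — quadratic form (x̄ - mu_0)^T · S^{-1} · (x̄ - mu_0):
  S^{-1} · (x̄ - mu_0) = (0.1884, -0.4062),
  (x̄ - mu_0)^T · [...] = (2.25)·(0.1884) + (-4.5)·(-0.4062) = 2.252.

Step 5 — scale by n: T² = 4 · 2.252 = 9.0078.

T² ≈ 9.0078


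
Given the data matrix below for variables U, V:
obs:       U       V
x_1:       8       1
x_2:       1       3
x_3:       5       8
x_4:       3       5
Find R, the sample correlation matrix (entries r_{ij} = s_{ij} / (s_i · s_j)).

Step 1 — column means:
  mean(U) = (8 + 1 + 5 + 3) / 4 = 17/4 = 4.25
  mean(V) = (1 + 3 + 8 + 5) / 4 = 17/4 = 4.25

Step 2 — sample variances and covariances s[i,j] = (1/(n-1)) · Σ_k (x_{k,i} - mean_i) · (x_{k,j} - mean_j), with n-1 = 3:
  s[U,U] = ((3.75)·(3.75) + (-3.25)·(-3.25) + (0.75)·(0.75) + (-1.25)·(-1.25)) / 3 = 26.75/3 = 8.9167
  s[U,V] = ((3.75)·(-3.25) + (-3.25)·(-1.25) + (0.75)·(3.75) + (-1.25)·(0.75)) / 3 = -6.25/3 = -2.0833
  s[V,V] = ((-3.25)·(-3.25) + (-1.25)·(-1.25) + (3.75)·(3.75) + (0.75)·(0.75)) / 3 = 26.75/3 = 8.9167
  Sample standard deviations s_i = √(s[i,i]):
  s(U) = √(8.9167) = 2.9861
  s(V) = √(8.9167) = 2.9861

Step 3 — r_{ij} = s_{ij} / (s_i · s_j):
  r[U,U] = 1 (diagonal).
  r[U,V] = -2.0833 / (2.9861 · 2.9861) = -2.0833 / 8.9167 = -0.2336
  r[V,V] = 1 (diagonal).

R is symmetric with unit diagonal. Assembling:

R = [[1, -0.2336],
 [-0.2336, 1]]


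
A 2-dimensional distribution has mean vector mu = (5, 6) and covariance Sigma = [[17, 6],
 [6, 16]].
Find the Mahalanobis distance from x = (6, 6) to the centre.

Step 1 — centre the observation: (x - mu) = (1, 0).

Step 2 — invert Sigma. det(Sigma) = 17·16 - (6)² = 236.
  Sigma^{-1} = (1/det) · [[d, -b], [-b, a]] = [[0.0678, -0.0254],
 [-0.0254, 0.072]].

Step 3 — form the quadratic (x - mu)^T · Sigma^{-1} · (x - mu):
  Sigma^{-1} · (x - mu) = (0.0678, -0.0254).
  (x - mu)^T · [Sigma^{-1} · (x - mu)] = (1)·(0.0678) + (0)·(-0.0254) = 0.0678.

Step 4 — take square root: d = √(0.0678) ≈ 0.2604.

d(x, mu) = √(0.0678) ≈ 0.2604


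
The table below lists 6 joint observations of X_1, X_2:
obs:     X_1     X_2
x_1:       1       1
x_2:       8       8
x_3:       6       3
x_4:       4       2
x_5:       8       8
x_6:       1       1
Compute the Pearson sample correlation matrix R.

Step 1 — column means:
  mean(X_1) = (1 + 8 + 6 + 4 + 8 + 1) / 6 = 28/6 = 4.6667
  mean(X_2) = (1 + 8 + 3 + 2 + 8 + 1) / 6 = 23/6 = 3.8333

Step 2 — sample variances and covariances s[i,j] = (1/(n-1)) · Σ_k (x_{k,i} - mean_i) · (x_{k,j} - mean_j), with n-1 = 5:
  s[X_1,X_1] = ((-3.6667)·(-3.6667) + (3.3333)·(3.3333) + (1.3333)·(1.3333) + (-0.6667)·(-0.6667) + (3.3333)·(3.3333) + (-3.6667)·(-3.6667)) / 5 = 51.3333/5 = 10.2667
  s[X_1,X_2] = ((-3.6667)·(-2.8333) + (3.3333)·(4.1667) + (1.3333)·(-0.8333) + (-0.6667)·(-1.8333) + (3.3333)·(4.1667) + (-3.6667)·(-2.8333)) / 5 = 48.6667/5 = 9.7333
  s[X_2,X_2] = ((-2.8333)·(-2.8333) + (4.1667)·(4.1667) + (-0.8333)·(-0.8333) + (-1.8333)·(-1.8333) + (4.1667)·(4.1667) + (-2.8333)·(-2.8333)) / 5 = 54.8333/5 = 10.9667
  Sample standard deviations s_i = √(s[i,i]):
  s(X_1) = √(10.2667) = 3.2042
  s(X_2) = √(10.9667) = 3.3116

Step 3 — r_{ij} = s_{ij} / (s_i · s_j):
  r[X_1,X_1] = 1 (diagonal).
  r[X_1,X_2] = 9.7333 / (3.2042 · 3.3116) = 9.7333 / 10.6109 = 0.9173
  r[X_2,X_2] = 1 (diagonal).

R is symmetric with unit diagonal. Assembling:

R = [[1, 0.9173],
 [0.9173, 1]]


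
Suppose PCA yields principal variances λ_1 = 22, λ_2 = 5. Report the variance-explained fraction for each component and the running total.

Step 1 — total variance = trace(Sigma) = Σ λ_i = 22 + 5 = 27.

Step 2 — fraction explained by component i = λ_i / Σ λ:
  PC1: 22/27 = 0.8148
  PC2: 5/27 = 0.1852

Step 3 — cumulative fraction after k components = (λ_1 + ... + λ_k) / Σ λ:
  k = 1: 22/27 = 0.8148
  k = 2: (22 + 5)/27 = 27/27 = 1

Summary (fraction, with percent):

explained: PC1 0.8148 (81.48%), PC2 0.1852 (18.52%);  cumulative: 0.8148, 1


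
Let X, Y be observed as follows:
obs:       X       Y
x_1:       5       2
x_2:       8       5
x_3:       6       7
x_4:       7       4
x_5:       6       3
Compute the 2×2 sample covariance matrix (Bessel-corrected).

Step 1 — column means:
  mean(X) = (5 + 8 + 6 + 7 + 6) / 5 = 32/5 = 6.4
  mean(Y) = (2 + 5 + 7 + 4 + 3) / 5 = 21/5 = 4.2

Step 2 — sample covariance S[i,j] = (1/(n-1)) · Σ_k (x_{k,i} - mean_i) · (x_{k,j} - mean_j), with n-1 = 4.
  S[X,X] = ((-1.4)·(-1.4) + (1.6)·(1.6) + (-0.4)·(-0.4) + (0.6)·(0.6) + (-0.4)·(-0.4)) / 4 = 5.2/4 = 1.3
  S[X,Y] = ((-1.4)·(-2.2) + (1.6)·(0.8) + (-0.4)·(2.8) + (0.6)·(-0.2) + (-0.4)·(-1.2)) / 4 = 3.6/4 = 0.9
  S[Y,Y] = ((-2.2)·(-2.2) + (0.8)·(0.8) + (2.8)·(2.8) + (-0.2)·(-0.2) + (-1.2)·(-1.2)) / 4 = 14.8/4 = 3.7

S is symmetric (S[j,i] = S[i,j]). Assembling:

S = [[1.3, 0.9],
 [0.9, 3.7]]


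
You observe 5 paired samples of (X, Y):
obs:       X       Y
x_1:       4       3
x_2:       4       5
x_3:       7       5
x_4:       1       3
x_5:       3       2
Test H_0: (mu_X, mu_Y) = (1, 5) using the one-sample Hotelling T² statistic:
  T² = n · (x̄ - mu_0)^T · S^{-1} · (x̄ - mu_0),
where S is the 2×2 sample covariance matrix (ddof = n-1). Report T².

Step 1 — sample mean vector:
  mean(X) = (4 + 4 + 7 + 1 + 3) / 5 = 19/5 = 3.8
  mean(Y) = (3 + 5 + 5 + 3 + 2) / 5 = 18/5 = 3.6
  x̄ = (3.8, 3.6),  deviation x̄ - mu_0 = (3.8, 3.6) - (1, 5) = (2.8, -1.4).

Step 2 — sample covariance matrix, S[i,j] = (1/(n-1)) · Σ_k (x_{k,i} - mean_i) · (x_{k,j} - mean_j), divisor n-1 = 4:
  S[X,X] = ((0.2)·(0.2) + (0.2)·(0.2) + (3.2)·(3.2) + (-2.8)·(-2.8) + (-0.8)·(-0.8)) / 4 = 18.8/4 = 4.7
  S[X,Y] = ((0.2)·(-0.6) + (0.2)·(1.4) + (3.2)·(1.4) + (-2.8)·(-0.6) + (-0.8)·(-1.6)) / 4 = 7.6/4 = 1.9
  S[Y,Y] = ((-0.6)·(-0.6) + (1.4)·(1.4) + (1.4)·(1.4) + (-0.6)·(-0.6) + (-1.6)·(-1.6)) / 4 = 7.2/4 = 1.8
  S = [[4.7, 1.9],
 [1.9, 1.8]].

Step 3 — invert S. det(S) = 4.7·1.8 - (1.9)² = 4.85.
  S^{-1} = (1/det) · [[d, -b], [-b, a]] = [[0.3711, -0.3918],
 [-0.3918, 0.9691]].

Step 4 — quadratic form (x̄ - mu_0)^T · S^{-1} · (x̄ - mu_0):
  S^{-1} · (x̄ - mu_0) = (1.5876, -2.4536),
  (x̄ - mu_0)^T · [...] = (2.8)·(1.5876) + (-1.4)·(-2.4536) = 7.8804.

Step 5 — scale by n: T² = 5 · 7.8804 = 39.4021.

T² ≈ 39.4021


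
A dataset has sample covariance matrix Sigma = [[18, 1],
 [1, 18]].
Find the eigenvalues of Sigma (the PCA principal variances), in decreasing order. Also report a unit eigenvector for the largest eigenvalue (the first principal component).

Step 1 — characteristic polynomial of 2×2 Sigma:
  det(Sigma - λI) = λ² - trace · λ + det = 0.
  trace = 18 + 18 = 36, det = 18·18 - (1)² = 323.
Step 2 — discriminant:
  Δ = trace² - 4·det = 1296 - 1292 = 4.
Step 3 — eigenvalues:
  λ = (trace ± √Δ)/2 = (36 ± 2)/2,
  λ_1 = 19,  λ_2 = 17.

Step 4 — unit eigenvector for λ_1: solve (Sigma - λ_1 I)v = 0. First row:
  (18 - 19)·v_x + (1)·v_y = 0, i.e. (-1)·v_x + (1)·v_y = 0,
  so v ∝ (b, λ_1 - a) = (1, 1) = u.
  ||u|| = √((1)² + (1)²) = √(2) ≈ 1.4142,
  v_1 = u/||u|| ≈ (0.7071, 0.7071) (||v_1|| = 1).

λ_1 = 19,  λ_2 = 17;  v_1 ≈ (0.7071, 0.7071)


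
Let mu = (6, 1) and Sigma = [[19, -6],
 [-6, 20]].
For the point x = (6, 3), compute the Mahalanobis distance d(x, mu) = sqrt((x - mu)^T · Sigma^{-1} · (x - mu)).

Step 1 — centre the observation: (x - mu) = (0, 2).

Step 2 — invert Sigma. det(Sigma) = 19·20 - (-6)² = 344.
  Sigma^{-1} = (1/det) · [[d, -b], [-b, a]] = [[0.0581, 0.0174],
 [0.0174, 0.0552]].

Step 3 — form the quadratic (x - mu)^T · Sigma^{-1} · (x - mu):
  Sigma^{-1} · (x - mu) = (0.0349, 0.1105).
  (x - mu)^T · [Sigma^{-1} · (x - mu)] = (0)·(0.0349) + (2)·(0.1105) = 0.2209.

Step 4 — take square root: d = √(0.2209) ≈ 0.47.

d(x, mu) = √(0.2209) ≈ 0.47


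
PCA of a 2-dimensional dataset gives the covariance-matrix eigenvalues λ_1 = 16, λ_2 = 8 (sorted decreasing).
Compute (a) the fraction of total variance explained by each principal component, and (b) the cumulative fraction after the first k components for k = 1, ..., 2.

Step 1 — total variance = trace(Sigma) = Σ λ_i = 16 + 8 = 24.

Step 2 — fraction explained by component i = λ_i / Σ λ:
  PC1: 16/24 = 0.6667
  PC2: 8/24 = 0.3333

Step 3 — cumulative fraction after k components = (λ_1 + ... + λ_k) / Σ λ:
  k = 1: 16/24 = 0.6667
  k = 2: (16 + 8)/24 = 24/24 = 1

Summary (fraction, with percent):

explained: PC1 0.6667 (66.67%), PC2 0.3333 (33.33%);  cumulative: 0.6667, 1


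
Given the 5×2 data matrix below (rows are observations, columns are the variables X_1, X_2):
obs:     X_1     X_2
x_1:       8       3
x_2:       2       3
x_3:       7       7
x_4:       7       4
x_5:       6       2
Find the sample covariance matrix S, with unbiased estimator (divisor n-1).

Step 1 — column means:
  mean(X_1) = (8 + 2 + 7 + 7 + 6) / 5 = 30/5 = 6
  mean(X_2) = (3 + 3 + 7 + 4 + 2) / 5 = 19/5 = 3.8

Step 2 — sample covariance S[i,j] = (1/(n-1)) · Σ_k (x_{k,i} - mean_i) · (x_{k,j} - mean_j), with n-1 = 4.
  S[X_1,X_1] = ((2)·(2) + (-4)·(-4) + (1)·(1) + (1)·(1) + (0)·(0)) / 4 = 22/4 = 5.5
  S[X_1,X_2] = ((2)·(-0.8) + (-4)·(-0.8) + (1)·(3.2) + (1)·(0.2) + (0)·(-1.8)) / 4 = 5/4 = 1.25
  S[X_2,X_2] = ((-0.8)·(-0.8) + (-0.8)·(-0.8) + (3.2)·(3.2) + (0.2)·(0.2) + (-1.8)·(-1.8)) / 4 = 14.8/4 = 3.7

S is symmetric (S[j,i] = S[i,j]). Assembling:

S = [[5.5, 1.25],
 [1.25, 3.7]]


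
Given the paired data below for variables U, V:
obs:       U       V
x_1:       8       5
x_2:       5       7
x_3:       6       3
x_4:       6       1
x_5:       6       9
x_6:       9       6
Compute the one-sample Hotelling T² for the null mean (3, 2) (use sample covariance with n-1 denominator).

Step 1 — sample mean vector:
  mean(U) = (8 + 5 + 6 + 6 + 6 + 9) / 6 = 40/6 = 6.6667
  mean(V) = (5 + 7 + 3 + 1 + 9 + 6) / 6 = 31/6 = 5.1667
  x̄ = (6.6667, 5.1667),  deviation x̄ - mu_0 = (6.6667, 5.1667) - (3, 2) = (3.6667, 3.1667).

Step 2 — sample covariance matrix, S[i,j] = (1/(n-1)) · Σ_k (x_{k,i} - mean_i) · (x_{k,j} - mean_j), divisor n-1 = 5:
  S[U,U] = ((1.3333)·(1.3333) + (-1.6667)·(-1.6667) + (-0.6667)·(-0.6667) + (-0.6667)·(-0.6667) + (-0.6667)·(-0.6667) + (2.3333)·(2.3333)) / 5 = 11.3333/5 = 2.2667
  S[U,V] = ((1.3333)·(-0.1667) + (-1.6667)·(1.8333) + (-0.6667)·(-2.1667) + (-0.6667)·(-4.1667) + (-0.6667)·(3.8333) + (2.3333)·(0.8333)) / 5 = 0.3333/5 = 0.0667
  S[V,V] = ((-0.1667)·(-0.1667) + (1.8333)·(1.8333) + (-2.1667)·(-2.1667) + (-4.1667)·(-4.1667) + (3.8333)·(3.8333) + (0.8333)·(0.8333)) / 5 = 40.8333/5 = 8.1667
  S = [[2.2667, 0.0667],
 [0.0667, 8.1667]].

Step 3 — invert S. det(S) = 2.2667·8.1667 - (0.0667)² = 18.5067.
  S^{-1} = (1/det) · [[d, -b], [-b, a]] = [[0.4413, -0.0036],
 [-0.0036, 0.1225]].

Step 4 — quadratic form (x̄ - mu_0)^T · S^{-1} · (x̄ - mu_0):
  S^{-1} · (x̄ - mu_0) = (1.6066, 0.3746),
  (x̄ - mu_0)^T · [...] = (3.6667)·(1.6066) + (3.1667)·(0.3746) = 7.0773.

Step 5 — scale by n: T² = 6 · 7.0773 = 42.464.

T² ≈ 42.464


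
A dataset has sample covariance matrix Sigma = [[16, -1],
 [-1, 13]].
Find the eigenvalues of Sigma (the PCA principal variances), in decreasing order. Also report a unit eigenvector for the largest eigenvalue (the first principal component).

Step 1 — characteristic polynomial of 2×2 Sigma:
  det(Sigma - λI) = λ² - trace · λ + det = 0.
  trace = 16 + 13 = 29, det = 16·13 - (-1)² = 207.
Step 2 — discriminant:
  Δ = trace² - 4·det = 841 - 828 = 13.
Step 3 — eigenvalues:
  λ = (trace ± √Δ)/2 = (29 ± 3.6056)/2,
  λ_1 = 16.3028,  λ_2 = 12.6972.

Step 4 — unit eigenvector for λ_1: solve (Sigma - λ_1 I)v = 0. First row:
  (16 - 16.3028)·v_x + (-1)·v_y = 0, i.e. (-0.3028)·v_x + (-1)·v_y = 0,
  so v ∝ (b, λ_1 - a) = (-1, 0.3028); multiply by -1 so the first entry is positive: u = (1, -0.3028).
  ||u|| = √((1)² + (-0.3028)²) = √(1.0917) ≈ 1.0448,
  v_1 = u/||u|| ≈ (0.9571, -0.2898) (||v_1|| = 1).

λ_1 = 16.3028,  λ_2 = 12.6972;  v_1 ≈ (0.9571, -0.2898)


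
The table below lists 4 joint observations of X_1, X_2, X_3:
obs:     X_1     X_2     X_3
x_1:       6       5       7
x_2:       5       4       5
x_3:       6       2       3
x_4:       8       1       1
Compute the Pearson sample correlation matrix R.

Step 1 — column means:
  mean(X_1) = (6 + 5 + 6 + 8) / 4 = 25/4 = 6.25
  mean(X_2) = (5 + 4 + 2 + 1) / 4 = 12/4 = 3
  mean(X_3) = (7 + 5 + 3 + 1) / 4 = 16/4 = 4

Step 2 — sample variances and covariances s[i,j] = (1/(n-1)) · Σ_k (x_{k,i} - mean_i) · (x_{k,j} - mean_j), with n-1 = 3:
  s[X_1,X_1] = ((-0.25)·(-0.25) + (-1.25)·(-1.25) + (-0.25)·(-0.25) + (1.75)·(1.75)) / 3 = 4.75/3 = 1.5833
  s[X_1,X_2] = ((-0.25)·(2) + (-1.25)·(1) + (-0.25)·(-1) + (1.75)·(-2)) / 3 = -5/3 = -1.6667
  s[X_1,X_3] = ((-0.25)·(3) + (-1.25)·(1) + (-0.25)·(-1) + (1.75)·(-3)) / 3 = -7/3 = -2.3333
  s[X_2,X_2] = ((2)·(2) + (1)·(1) + (-1)·(-1) + (-2)·(-2)) / 3 = 10/3 = 3.3333
  s[X_2,X_3] = ((2)·(3) + (1)·(1) + (-1)·(-1) + (-2)·(-3)) / 3 = 14/3 = 4.6667
  s[X_3,X_3] = ((3)·(3) + (1)·(1) + (-1)·(-1) + (-3)·(-3)) / 3 = 20/3 = 6.6667
  Sample standard deviations s_i = √(s[i,i]):
  s(X_1) = √(1.5833) = 1.2583
  s(X_2) = √(3.3333) = 1.8257
  s(X_3) = √(6.6667) = 2.582

Step 3 — r_{ij} = s_{ij} / (s_i · s_j):
  r[X_1,X_1] = 1 (diagonal).
  r[X_1,X_2] = -1.6667 / (1.2583 · 1.8257) = -1.6667 / 2.2973 = -0.7255
  r[X_1,X_3] = -2.3333 / (1.2583 · 2.582) = -2.3333 / 3.2489 = -0.7182
  r[X_2,X_2] = 1 (diagonal).
  r[X_2,X_3] = 4.6667 / (1.8257 · 2.582) = 4.6667 / 4.714 = 0.9899
  r[X_3,X_3] = 1 (diagonal).

R is symmetric with unit diagonal. Assembling:

R = [[1, -0.7255, -0.7182],
 [-0.7255, 1, 0.9899],
 [-0.7182, 0.9899, 1]]


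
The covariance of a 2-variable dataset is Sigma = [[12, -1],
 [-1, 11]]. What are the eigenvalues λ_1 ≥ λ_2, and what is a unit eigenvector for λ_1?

Step 1 — characteristic polynomial of 2×2 Sigma:
  det(Sigma - λI) = λ² - trace · λ + det = 0.
  trace = 12 + 11 = 23, det = 12·11 - (-1)² = 131.
Step 2 — discriminant:
  Δ = trace² - 4·det = 529 - 524 = 5.
Step 3 — eigenvalues:
  λ = (trace ± √Δ)/2 = (23 ± 2.2361)/2,
  λ_1 = 12.618,  λ_2 = 10.382.

Step 4 — unit eigenvector for λ_1: solve (Sigma - λ_1 I)v = 0. First row:
  (12 - 12.618)·v_x + (-1)·v_y = 0, i.e. (-0.618)·v_x + (-1)·v_y = 0,
  so v ∝ (b, λ_1 - a) = (-1, 0.618); multiply by -1 so the first entry is positive: u = (1, -0.618).
  ||u|| = √((1)² + (-0.618)²) = √(1.382) ≈ 1.1756,
  v_1 = u/||u|| ≈ (0.8507, -0.5257) (||v_1|| = 1).

λ_1 = 12.618,  λ_2 = 10.382;  v_1 ≈ (0.8507, -0.5257)


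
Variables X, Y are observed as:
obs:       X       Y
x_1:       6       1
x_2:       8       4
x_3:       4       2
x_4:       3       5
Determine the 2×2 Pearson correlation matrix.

Step 1 — column means:
  mean(X) = (6 + 8 + 4 + 3) / 4 = 21/4 = 5.25
  mean(Y) = (1 + 4 + 2 + 5) / 4 = 12/4 = 3

Step 2 — sample variances and covariances s[i,j] = (1/(n-1)) · Σ_k (x_{k,i} - mean_i) · (x_{k,j} - mean_j), with n-1 = 3:
  s[X,X] = ((0.75)·(0.75) + (2.75)·(2.75) + (-1.25)·(-1.25) + (-2.25)·(-2.25)) / 3 = 14.75/3 = 4.9167
  s[X,Y] = ((0.75)·(-2) + (2.75)·(1) + (-1.25)·(-1) + (-2.25)·(2)) / 3 = -2/3 = -0.6667
  s[Y,Y] = ((-2)·(-2) + (1)·(1) + (-1)·(-1) + (2)·(2)) / 3 = 10/3 = 3.3333
  Sample standard deviations s_i = √(s[i,i]):
  s(X) = √(4.9167) = 2.2174
  s(Y) = √(3.3333) = 1.8257

Step 3 — r_{ij} = s_{ij} / (s_i · s_j):
  r[X,X] = 1 (diagonal).
  r[X,Y] = -0.6667 / (2.2174 · 1.8257) = -0.6667 / 4.0483 = -0.1647
  r[Y,Y] = 1 (diagonal).

R is symmetric with unit diagonal. Assembling:

R = [[1, -0.1647],
 [-0.1647, 1]]


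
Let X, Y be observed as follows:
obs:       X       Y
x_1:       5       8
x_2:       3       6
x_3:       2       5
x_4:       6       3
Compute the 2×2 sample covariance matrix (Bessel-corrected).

Step 1 — column means:
  mean(X) = (5 + 3 + 2 + 6) / 4 = 16/4 = 4
  mean(Y) = (8 + 6 + 5 + 3) / 4 = 22/4 = 5.5

Step 2 — sample covariance S[i,j] = (1/(n-1)) · Σ_k (x_{k,i} - mean_i) · (x_{k,j} - mean_j), with n-1 = 3.
  S[X,X] = ((1)·(1) + (-1)·(-1) + (-2)·(-2) + (2)·(2)) / 3 = 10/3 = 3.3333
  S[X,Y] = ((1)·(2.5) + (-1)·(0.5) + (-2)·(-0.5) + (2)·(-2.5)) / 3 = -2/3 = -0.6667
  S[Y,Y] = ((2.5)·(2.5) + (0.5)·(0.5) + (-0.5)·(-0.5) + (-2.5)·(-2.5)) / 3 = 13/3 = 4.3333

S is symmetric (S[j,i] = S[i,j]). Assembling:

S = [[3.3333, -0.6667],
 [-0.6667, 4.3333]]


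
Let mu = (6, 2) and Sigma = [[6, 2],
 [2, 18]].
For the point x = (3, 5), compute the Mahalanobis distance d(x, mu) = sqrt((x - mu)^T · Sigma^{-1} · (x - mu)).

Step 1 — centre the observation: (x - mu) = (-3, 3).

Step 2 — invert Sigma. det(Sigma) = 6·18 - (2)² = 104.
  Sigma^{-1} = (1/det) · [[d, -b], [-b, a]] = [[0.1731, -0.0192],
 [-0.0192, 0.0577]].

Step 3 — form the quadratic (x - mu)^T · Sigma^{-1} · (x - mu):
  Sigma^{-1} · (x - mu) = (-0.5769, 0.2308).
  (x - mu)^T · [Sigma^{-1} · (x - mu)] = (-3)·(-0.5769) + (3)·(0.2308) = 2.4231.

Step 4 — take square root: d = √(2.4231) ≈ 1.5566.

d(x, mu) = √(2.4231) ≈ 1.5566


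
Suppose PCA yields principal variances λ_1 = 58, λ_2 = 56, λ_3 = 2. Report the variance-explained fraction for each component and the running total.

Step 1 — total variance = trace(Sigma) = Σ λ_i = 58 + 56 + 2 = 116.

Step 2 — fraction explained by component i = λ_i / Σ λ:
  PC1: 58/116 = 0.5
  PC2: 56/116 = 0.4828
  PC3: 2/116 = 0.0172

Step 3 — cumulative fraction after k components = (λ_1 + ... + λ_k) / Σ λ:
  k = 1: 58/116 = 0.5
  k = 2: (58 + 56)/116 = 114/116 = 0.9828
  k = 3: (58 + 56 + 2)/116 = 116/116 = 1

Summary (fraction, with percent):

explained: PC1 0.5 (50%), PC2 0.4828 (48.28%), PC3 0.0172 (1.72%);  cumulative: 0.5, 0.9828, 1


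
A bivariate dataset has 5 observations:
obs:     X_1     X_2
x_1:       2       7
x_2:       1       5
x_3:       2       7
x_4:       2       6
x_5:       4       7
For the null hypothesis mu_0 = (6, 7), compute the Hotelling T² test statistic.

Step 1 — sample mean vector:
  mean(X_1) = (2 + 1 + 2 + 2 + 4) / 5 = 11/5 = 2.2
  mean(X_2) = (7 + 5 + 7 + 6 + 7) / 5 = 32/5 = 6.4
  x̄ = (2.2, 6.4),  deviation x̄ - mu_0 = (2.2, 6.4) - (6, 7) = (-3.8, -0.6).

Step 2 — sample covariance matrix, S[i,j] = (1/(n-1)) · Σ_k (x_{k,i} - mean_i) · (x_{k,j} - mean_j), divisor n-1 = 4:
  S[X_1,X_1] = ((-0.2)·(-0.2) + (-1.2)·(-1.2) + (-0.2)·(-0.2) + (-0.2)·(-0.2) + (1.8)·(1.8)) / 4 = 4.8/4 = 1.2
  S[X_1,X_2] = ((-0.2)·(0.6) + (-1.2)·(-1.4) + (-0.2)·(0.6) + (-0.2)·(-0.4) + (1.8)·(0.6)) / 4 = 2.6/4 = 0.65
  S[X_2,X_2] = ((0.6)·(0.6) + (-1.4)·(-1.4) + (0.6)·(0.6) + (-0.4)·(-0.4) + (0.6)·(0.6)) / 4 = 3.2/4 = 0.8
  S = [[1.2, 0.65],
 [0.65, 0.8]].

Step 3 — invert S. det(S) = 1.2·0.8 - (0.65)² = 0.5375.
  S^{-1} = (1/det) · [[d, -b], [-b, a]] = [[1.4884, -1.2093],
 [-1.2093, 2.2326]].

Step 4 — quadratic form (x̄ - mu_0)^T · S^{-1} · (x̄ - mu_0):
  S^{-1} · (x̄ - mu_0) = (-4.9302, 3.2558),
  (x̄ - mu_0)^T · [...] = (-3.8)·(-4.9302) + (-0.6)·(3.2558) = 16.7814.

Step 5 — scale by n: T² = 5 · 16.7814 = 83.907.

T² ≈ 83.907


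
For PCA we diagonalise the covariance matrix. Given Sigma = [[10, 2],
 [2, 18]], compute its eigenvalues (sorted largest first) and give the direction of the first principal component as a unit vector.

Step 1 — characteristic polynomial of 2×2 Sigma:
  det(Sigma - λI) = λ² - trace · λ + det = 0.
  trace = 10 + 18 = 28, det = 10·18 - (2)² = 176.
Step 2 — discriminant:
  Δ = trace² - 4·det = 784 - 704 = 80.
Step 3 — eigenvalues:
  λ = (trace ± √Δ)/2 = (28 ± 8.9443)/2,
  λ_1 = 18.4721,  λ_2 = 9.5279.

Step 4 — unit eigenvector for λ_1: solve (Sigma - λ_1 I)v = 0. First row:
  (10 - 18.4721)·v_x + (2)·v_y = 0, i.e. (-8.4721)·v_x + (2)·v_y = 0,
  so v ∝ (b, λ_1 - a) = (2, 8.4721) = u.
  ||u|| = √((2)² + (8.4721)²) = √(75.7771) ≈ 8.705,
  v_1 = u/||u|| ≈ (0.2298, 0.9732) (||v_1|| = 1).

λ_1 = 18.4721,  λ_2 = 9.5279;  v_1 ≈ (0.2298, 0.9732)


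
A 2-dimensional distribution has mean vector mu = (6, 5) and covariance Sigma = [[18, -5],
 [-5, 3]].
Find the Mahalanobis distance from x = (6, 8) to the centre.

Step 1 — centre the observation: (x - mu) = (0, 3).

Step 2 — invert Sigma. det(Sigma) = 18·3 - (-5)² = 29.
  Sigma^{-1} = (1/det) · [[d, -b], [-b, a]] = [[0.1034, 0.1724],
 [0.1724, 0.6207]].

Step 3 — form the quadratic (x - mu)^T · Sigma^{-1} · (x - mu):
  Sigma^{-1} · (x - mu) = (0.5172, 1.8621).
  (x - mu)^T · [Sigma^{-1} · (x - mu)] = (0)·(0.5172) + (3)·(1.8621) = 5.5862.

Step 4 — take square root: d = √(5.5862) ≈ 2.3635.

d(x, mu) = √(5.5862) ≈ 2.3635


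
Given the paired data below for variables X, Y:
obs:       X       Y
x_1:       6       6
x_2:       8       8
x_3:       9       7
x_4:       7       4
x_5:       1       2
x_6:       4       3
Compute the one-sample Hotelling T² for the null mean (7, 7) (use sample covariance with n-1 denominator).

Step 1 — sample mean vector:
  mean(X) = (6 + 8 + 9 + 7 + 1 + 4) / 6 = 35/6 = 5.8333
  mean(Y) = (6 + 8 + 7 + 4 + 2 + 3) / 6 = 30/6 = 5
  x̄ = (5.8333, 5),  deviation x̄ - mu_0 = (5.8333, 5) - (7, 7) = (-1.1667, -2).

Step 2 — sample covariance matrix, S[i,j] = (1/(n-1)) · Σ_k (x_{k,i} - mean_i) · (x_{k,j} - mean_j), divisor n-1 = 5:
  S[X,X] = ((0.1667)·(0.1667) + (2.1667)·(2.1667) + (3.1667)·(3.1667) + (1.1667)·(1.1667) + (-4.8333)·(-4.8333) + (-1.8333)·(-1.8333)) / 5 = 42.8333/5 = 8.5667
  S[X,Y] = ((0.1667)·(1) + (2.1667)·(3) + (3.1667)·(2) + (1.1667)·(-1) + (-4.8333)·(-3) + (-1.8333)·(-2)) / 5 = 30/5 = 6
  S[Y,Y] = ((1)·(1) + (3)·(3) + (2)·(2) + (-1)·(-1) + (-3)·(-3) + (-2)·(-2)) / 5 = 28/5 = 5.6
  S = [[8.5667, 6],
 [6, 5.6]].

Step 3 — invert S. det(S) = 8.5667·5.6 - (6)² = 11.9733.
  S^{-1} = (1/det) · [[d, -b], [-b, a]] = [[0.4677, -0.5011],
 [-0.5011, 0.7155]].

Step 4 — quadratic form (x̄ - mu_0)^T · S^{-1} · (x̄ - mu_0):
  S^{-1} · (x̄ - mu_0) = (0.4566, -0.8463),
  (x̄ - mu_0)^T · [...] = (-1.1667)·(0.4566) + (-2)·(-0.8463) = 1.16.

Step 5 — scale by n: T² = 6 · 1.16 = 6.9599.

T² ≈ 6.9599


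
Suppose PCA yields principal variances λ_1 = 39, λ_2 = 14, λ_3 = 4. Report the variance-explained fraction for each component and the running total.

Step 1 — total variance = trace(Sigma) = Σ λ_i = 39 + 14 + 4 = 57.

Step 2 — fraction explained by component i = λ_i / Σ λ:
  PC1: 39/57 = 0.6842
  PC2: 14/57 = 0.2456
  PC3: 4/57 = 0.0702

Step 3 — cumulative fraction after k components = (λ_1 + ... + λ_k) / Σ λ:
  k = 1: 39/57 = 0.6842
  k = 2: (39 + 14)/57 = 53/57 = 0.9298
  k = 3: (39 + 14 + 4)/57 = 57/57 = 1

Summary (fraction, with percent):

explained: PC1 0.6842 (68.42%), PC2 0.2456 (24.56%), PC3 0.0702 (7.02%);  cumulative: 0.6842, 0.9298, 1


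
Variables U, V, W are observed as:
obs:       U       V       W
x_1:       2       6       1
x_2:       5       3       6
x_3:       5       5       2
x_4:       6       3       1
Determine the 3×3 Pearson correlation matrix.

Step 1 — column means:
  mean(U) = (2 + 5 + 5 + 6) / 4 = 18/4 = 4.5
  mean(V) = (6 + 3 + 5 + 3) / 4 = 17/4 = 4.25
  mean(W) = (1 + 6 + 2 + 1) / 4 = 10/4 = 2.5

Step 2 — sample variances and covariances s[i,j] = (1/(n-1)) · Σ_k (x_{k,i} - mean_i) · (x_{k,j} - mean_j), with n-1 = 3:
  s[U,U] = ((-2.5)·(-2.5) + (0.5)·(0.5) + (0.5)·(0.5) + (1.5)·(1.5)) / 3 = 9/3 = 3
  s[U,V] = ((-2.5)·(1.75) + (0.5)·(-1.25) + (0.5)·(0.75) + (1.5)·(-1.25)) / 3 = -6.5/3 = -2.1667
  s[U,W] = ((-2.5)·(-1.5) + (0.5)·(3.5) + (0.5)·(-0.5) + (1.5)·(-1.5)) / 3 = 3/3 = 1
  s[V,V] = ((1.75)·(1.75) + (-1.25)·(-1.25) + (0.75)·(0.75) + (-1.25)·(-1.25)) / 3 = 6.75/3 = 2.25
  s[V,W] = ((1.75)·(-1.5) + (-1.25)·(3.5) + (0.75)·(-0.5) + (-1.25)·(-1.5)) / 3 = -5.5/3 = -1.8333
  s[W,W] = ((-1.5)·(-1.5) + (3.5)·(3.5) + (-0.5)·(-0.5) + (-1.5)·(-1.5)) / 3 = 17/3 = 5.6667
  Sample standard deviations s_i = √(s[i,i]):
  s(U) = √(3) = 1.7321
  s(V) = √(2.25) = 1.5
  s(W) = √(5.6667) = 2.3805

Step 3 — r_{ij} = s_{ij} / (s_i · s_j):
  r[U,U] = 1 (diagonal).
  r[U,V] = -2.1667 / (1.7321 · 1.5) = -2.1667 / 2.5981 = -0.834
  r[U,W] = 1 / (1.7321 · 2.3805) = 1 / 4.1231 = 0.2425
  r[V,V] = 1 (diagonal).
  r[V,W] = -1.8333 / (1.5 · 2.3805) = -1.8333 / 3.5707 = -0.5134
  r[W,W] = 1 (diagonal).

R is symmetric with unit diagonal. Assembling:

R = [[1, -0.834, 0.2425],
 [-0.834, 1, -0.5134],
 [0.2425, -0.5134, 1]]


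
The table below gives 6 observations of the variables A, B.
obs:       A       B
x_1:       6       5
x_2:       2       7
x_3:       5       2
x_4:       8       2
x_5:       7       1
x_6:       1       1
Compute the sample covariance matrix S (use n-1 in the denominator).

Step 1 — column means:
  mean(A) = (6 + 2 + 5 + 8 + 7 + 1) / 6 = 29/6 = 4.8333
  mean(B) = (5 + 7 + 2 + 2 + 1 + 1) / 6 = 18/6 = 3

Step 2 — sample covariance S[i,j] = (1/(n-1)) · Σ_k (x_{k,i} - mean_i) · (x_{k,j} - mean_j), with n-1 = 5.
  S[A,A] = ((1.1667)·(1.1667) + (-2.8333)·(-2.8333) + (0.1667)·(0.1667) + (3.1667)·(3.1667) + (2.1667)·(2.1667) + (-3.8333)·(-3.8333)) / 5 = 38.8333/5 = 7.7667
  S[A,B] = ((1.1667)·(2) + (-2.8333)·(4) + (0.1667)·(-1) + (3.1667)·(-1) + (2.1667)·(-2) + (-3.8333)·(-2)) / 5 = -9/5 = -1.8
  S[B,B] = ((2)·(2) + (4)·(4) + (-1)·(-1) + (-1)·(-1) + (-2)·(-2) + (-2)·(-2)) / 5 = 30/5 = 6

S is symmetric (S[j,i] = S[i,j]). Assembling:

S = [[7.7667, -1.8],
 [-1.8, 6]]


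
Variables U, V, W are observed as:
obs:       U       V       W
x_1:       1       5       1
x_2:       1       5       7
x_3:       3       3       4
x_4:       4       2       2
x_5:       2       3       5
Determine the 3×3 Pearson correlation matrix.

Step 1 — column means:
  mean(U) = (1 + 1 + 3 + 4 + 2) / 5 = 11/5 = 2.2
  mean(V) = (5 + 5 + 3 + 2 + 3) / 5 = 18/5 = 3.6
  mean(W) = (1 + 7 + 4 + 2 + 5) / 5 = 19/5 = 3.8

Step 2 — sample variances and covariances s[i,j] = (1/(n-1)) · Σ_k (x_{k,i} - mean_i) · (x_{k,j} - mean_j), with n-1 = 4:
  s[U,U] = ((-1.2)·(-1.2) + (-1.2)·(-1.2) + (0.8)·(0.8) + (1.8)·(1.8) + (-0.2)·(-0.2)) / 4 = 6.8/4 = 1.7
  s[U,V] = ((-1.2)·(1.4) + (-1.2)·(1.4) + (0.8)·(-0.6) + (1.8)·(-1.6) + (-0.2)·(-0.6)) / 4 = -6.6/4 = -1.65
  s[U,W] = ((-1.2)·(-2.8) + (-1.2)·(3.2) + (0.8)·(0.2) + (1.8)·(-1.8) + (-0.2)·(1.2)) / 4 = -3.8/4 = -0.95
  s[V,V] = ((1.4)·(1.4) + (1.4)·(1.4) + (-0.6)·(-0.6) + (-1.6)·(-1.6) + (-0.6)·(-0.6)) / 4 = 7.2/4 = 1.8
  s[V,W] = ((1.4)·(-2.8) + (1.4)·(3.2) + (-0.6)·(0.2) + (-1.6)·(-1.8) + (-0.6)·(1.2)) / 4 = 2.6/4 = 0.65
  s[W,W] = ((-2.8)·(-2.8) + (3.2)·(3.2) + (0.2)·(0.2) + (-1.8)·(-1.8) + (1.2)·(1.2)) / 4 = 22.8/4 = 5.7
  Sample standard deviations s_i = √(s[i,i]):
  s(U) = √(1.7) = 1.3038
  s(V) = √(1.8) = 1.3416
  s(W) = √(5.7) = 2.3875

Step 3 — r_{ij} = s_{ij} / (s_i · s_j):
  r[U,U] = 1 (diagonal).
  r[U,V] = -1.65 / (1.3038 · 1.3416) = -1.65 / 1.7493 = -0.9432
  r[U,W] = -0.95 / (1.3038 · 2.3875) = -0.95 / 3.1129 = -0.3052
  r[V,V] = 1 (diagonal).
  r[V,W] = 0.65 / (1.3416 · 2.3875) = 0.65 / 3.2031 = 0.2029
  r[W,W] = 1 (diagonal).

R is symmetric with unit diagonal. Assembling:

R = [[1, -0.9432, -0.3052],
 [-0.9432, 1, 0.2029],
 [-0.3052, 0.2029, 1]]


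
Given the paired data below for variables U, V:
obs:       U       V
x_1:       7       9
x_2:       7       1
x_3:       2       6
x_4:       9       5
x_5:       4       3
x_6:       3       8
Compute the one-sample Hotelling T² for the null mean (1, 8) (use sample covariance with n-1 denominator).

Step 1 — sample mean vector:
  mean(U) = (7 + 7 + 2 + 9 + 4 + 3) / 6 = 32/6 = 5.3333
  mean(V) = (9 + 1 + 6 + 5 + 3 + 8) / 6 = 32/6 = 5.3333
  x̄ = (5.3333, 5.3333),  deviation x̄ - mu_0 = (5.3333, 5.3333) - (1, 8) = (4.3333, -2.6667).

Step 2 — sample covariance matrix, S[i,j] = (1/(n-1)) · Σ_k (x_{k,i} - mean_i) · (x_{k,j} - mean_j), divisor n-1 = 5:
  S[U,U] = ((1.6667)·(1.6667) + (1.6667)·(1.6667) + (-3.3333)·(-3.3333) + (3.6667)·(3.6667) + (-1.3333)·(-1.3333) + (-2.3333)·(-2.3333)) / 5 = 37.3333/5 = 7.4667
  S[U,V] = ((1.6667)·(3.6667) + (1.6667)·(-4.3333) + (-3.3333)·(0.6667) + (3.6667)·(-0.3333) + (-1.3333)·(-2.3333) + (-2.3333)·(2.6667)) / 5 = -7.6667/5 = -1.5333
  S[V,V] = ((3.6667)·(3.6667) + (-4.3333)·(-4.3333) + (0.6667)·(0.6667) + (-0.3333)·(-0.3333) + (-2.3333)·(-2.3333) + (2.6667)·(2.6667)) / 5 = 45.3333/5 = 9.0667
  S = [[7.4667, -1.5333],
 [-1.5333, 9.0667]].

Step 3 — invert S. det(S) = 7.4667·9.0667 - (-1.5333)² = 65.3467.
  S^{-1} = (1/det) · [[d, -b], [-b, a]] = [[0.1387, 0.0235],
 [0.0235, 0.1143]].

Step 4 — quadratic form (x̄ - mu_0)^T · S^{-1} · (x̄ - mu_0):
  S^{-1} · (x̄ - mu_0) = (0.5387, -0.203),
  (x̄ - mu_0)^T · [...] = (4.3333)·(0.5387) + (-2.6667)·(-0.203) = 2.8756.

Step 5 — scale by n: T² = 6 · 2.8756 = 17.2536.

T² ≈ 17.2536
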